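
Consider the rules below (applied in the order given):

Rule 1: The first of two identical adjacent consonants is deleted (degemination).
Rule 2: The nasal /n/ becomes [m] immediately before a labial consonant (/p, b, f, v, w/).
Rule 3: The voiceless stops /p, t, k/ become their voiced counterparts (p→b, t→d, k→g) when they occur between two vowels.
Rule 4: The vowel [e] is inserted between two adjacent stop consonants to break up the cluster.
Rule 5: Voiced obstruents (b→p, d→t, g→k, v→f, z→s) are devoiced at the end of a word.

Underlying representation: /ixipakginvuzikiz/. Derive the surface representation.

Rule 1 (degemination): no segment meets the environment; /ixipakginvuzikiz/ is unchanged.
Rule 2 (nasal place assimilation): /n/ precedes the labial consonant /v/, so it assimilates in place to [m]. /ixipakginvuzikiz/ → ixipakgimvuzikiz.
Rule 3 (intervocalic voicing): /p/ is a voiceless stop between vowels /i/ and /a/, so it voices to [b]. /k/ is a voiceless stop between vowels /i/ and /i/, so it voices to [g]. /ixipakgimvuzikiz/ → ixibakgimvuzigiz.
Rule 4 (stop-cluster e-epenthesis): /k/ and /g/ form a stop–stop cluster, so [e] is inserted between them. /ixibakgimvuzigiz/ → ixibakegimvuzigiz.
Rule 5 (final devoicing): /z/ is a voiced obstruent in word-final position, so it devoices to [s]. /ixibakegimvuzigiz/ → ixibakegimvuzigis.

ixibakegimvuzigis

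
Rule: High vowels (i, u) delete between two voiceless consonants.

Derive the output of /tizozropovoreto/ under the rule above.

tizozropovoreto

No segment of /tizozropovoreto/ meets the structural description of the rule, so the form surfaces unchanged.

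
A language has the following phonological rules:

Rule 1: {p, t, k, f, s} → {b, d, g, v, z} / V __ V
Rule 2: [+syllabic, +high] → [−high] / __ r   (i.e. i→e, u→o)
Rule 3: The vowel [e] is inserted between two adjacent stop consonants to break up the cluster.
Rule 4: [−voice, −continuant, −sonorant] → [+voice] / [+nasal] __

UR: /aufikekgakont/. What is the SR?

Rule 1 (intervocalic voicing): /f/ is a voiceless obstruent between vowels /u/ and /i/, so it voices to [v]. /k/ is a voiceless obstruent between vowels /i/ and /e/, so it voices to [g]. /k/ is a voiceless obstruent between vowels /a/ and /o/, so it voices to [g]. /aufikekgakont/ → auvigekgagont.
Rule 2 (pre-rhotic lowering): no segment meets the environment; /auvigekgagont/ is unchanged.
Rule 3 (stop-cluster e-epenthesis): /k/ and /g/ form a stop–stop cluster, so [e] is inserted between them. /auvigekgagont/ → auvigekegagont.
Rule 4 (post-nasal voicing): /t/ is a voiceless stop immediately after the nasal /n/, so it voices to [d]. /auvigekegagont/ → auvigekegagond.

auvigekegagond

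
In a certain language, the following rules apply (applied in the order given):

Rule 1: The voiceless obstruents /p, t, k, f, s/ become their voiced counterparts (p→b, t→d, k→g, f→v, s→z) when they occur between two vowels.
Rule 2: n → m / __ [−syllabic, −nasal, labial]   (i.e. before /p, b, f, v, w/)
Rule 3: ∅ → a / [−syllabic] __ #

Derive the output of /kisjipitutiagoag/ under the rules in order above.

Rule 1 (intervocalic voicing): /p/ is a voiceless obstruent between vowels /i/ and /i/, so it voices to [b]. /t/ is a voiceless obstruent between vowels /i/ and /u/, so it voices to [d]. /t/ is a voiceless obstruent between vowels /u/ and /i/, so it voices to [d]. /kisjipitutiagoag/ → kisjibidudiagoag.
Rule 2 (nasal place assimilation): no segment meets the environment; /kisjibidudiagoag/ is unchanged.
Rule 3 (final a-epenthesis): the form ends in the consonant /g/, so [a] is inserted word-finally. /kisjibidudiagoag/ → kisjibidudiagoaga.

kisjibidudiagoaga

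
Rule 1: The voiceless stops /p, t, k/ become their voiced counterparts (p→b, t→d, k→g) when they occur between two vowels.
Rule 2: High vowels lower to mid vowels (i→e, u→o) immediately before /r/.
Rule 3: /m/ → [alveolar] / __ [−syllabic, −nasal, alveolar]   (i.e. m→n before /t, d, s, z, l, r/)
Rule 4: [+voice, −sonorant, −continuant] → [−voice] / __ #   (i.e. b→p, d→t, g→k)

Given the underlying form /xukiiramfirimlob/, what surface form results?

xugieramferinlop

Rule 1 (intervocalic voicing): /k/ is a voiceless stop between vowels /u/ and /i/, so it voices to [g]. /xukiiramfirimlob/ → xugiiramfirimlob.
Rule 2 (pre-rhotic lowering): /i/ is a high vowel immediately before /r/, so it lowers to [e]. /i/ is a high vowel immediately before /r/, so it lowers to [e]. /xugiiramfirimlob/ → xugieramferimlob.
Rule 3 (nasal place assimilation): /m/ precedes the alveolar consonant /l/, so it assimilates in place to [n]. /xugieramferimlob/ → xugieramferinlob.
Rule 4 (final devoicing): /b/ is a voiced stop in word-final position, so it devoices to [p]. /xugieramferinlob/ → xugieramferinlop.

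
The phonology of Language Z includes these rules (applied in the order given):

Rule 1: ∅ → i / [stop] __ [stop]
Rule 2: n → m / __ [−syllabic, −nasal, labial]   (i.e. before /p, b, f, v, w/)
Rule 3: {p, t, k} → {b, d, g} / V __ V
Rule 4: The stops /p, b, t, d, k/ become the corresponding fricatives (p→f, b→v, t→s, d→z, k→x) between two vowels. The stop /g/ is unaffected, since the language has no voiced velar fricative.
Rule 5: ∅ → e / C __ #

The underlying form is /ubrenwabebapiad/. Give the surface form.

ubremwavevaviade

Rule 1 (stop-cluster i-epenthesis): no segment meets the environment; /ubrenwabebapiad/ is unchanged.
Rule 2 (nasal place assimilation): /n/ precedes the labial consonant /w/, so it assimilates in place to [m]. /ubrenwabebapiad/ → ubremwabebapiad.
Rule 3 (intervocalic voicing): /p/ is a voiceless stop between vowels /a/ and /i/, so it voices to [b]. /ubremwabebapiad/ → ubremwabebabiad.
Rule 4 (intervocalic spirantization): /b/ is a stop between vowels /a/ and /e/, so it spirantizes to the fricative [v]. /b/ is a stop between vowels /e/ and /a/, so it spirantizes to the fricative [v]. /b/ is a stop between vowels /a/ and /i/, so it spirantizes to the fricative [v]. /ubremwabebabiad/ → ubremwavevaviad.
Rule 5 (final e-epenthesis): the form ends in the consonant /d/, so [e] is inserted word-finally. /ubremwavevaviad/ → ubremwavevaviade.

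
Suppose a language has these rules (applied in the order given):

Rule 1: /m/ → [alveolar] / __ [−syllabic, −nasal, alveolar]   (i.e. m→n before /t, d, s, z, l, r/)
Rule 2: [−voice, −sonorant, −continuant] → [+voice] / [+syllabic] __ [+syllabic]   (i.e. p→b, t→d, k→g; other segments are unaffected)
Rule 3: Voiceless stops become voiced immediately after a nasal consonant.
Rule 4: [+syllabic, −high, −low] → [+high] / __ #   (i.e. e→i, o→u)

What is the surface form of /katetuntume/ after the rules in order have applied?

Rule 1 (nasal place assimilation): no segment meets the environment; /katetuntume/ is unchanged.
Rule 2 (intervocalic voicing): /t/ is a voiceless stop between vowels /a/ and /e/, so it voices to [d]. /t/ is a voiceless stop between vowels /e/ and /u/, so it voices to [d]. /katetuntume/ → kadeduntume.
Rule 3 (post-nasal voicing): /t/ is a voiceless stop immediately after the nasal /n/, so it voices to [d]. /kadeduntume/ → kadedundume.
Rule 4 (final vowel raising): /e/ is a mid vowel in word-final position, so it raises to [i]. /kadedundume/ → kadedundumi.

kadedundumi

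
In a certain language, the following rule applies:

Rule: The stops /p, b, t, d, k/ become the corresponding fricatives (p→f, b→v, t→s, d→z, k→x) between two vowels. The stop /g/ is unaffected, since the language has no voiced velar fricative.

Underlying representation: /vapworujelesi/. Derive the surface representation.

No segment of /vapworujelesi/ meets the structural description of the rule, so the form surfaces unchanged.

vapworujelesi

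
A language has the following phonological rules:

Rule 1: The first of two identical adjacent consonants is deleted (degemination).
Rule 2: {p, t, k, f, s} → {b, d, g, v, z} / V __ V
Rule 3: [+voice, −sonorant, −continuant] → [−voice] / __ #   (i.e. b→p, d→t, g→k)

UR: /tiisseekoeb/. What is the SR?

Rule 1 (degemination): /ss/ is a geminate; the first /s/ deletes. /tiisseekoeb/ → tiiseekoeb.
Rule 2 (intervocalic voicing): /s/ is a voiceless obstruent between vowels /i/ and /e/, so it voices to [z]. /k/ is a voiceless obstruent between vowels /e/ and /o/, so it voices to [g]. /tiiseekoeb/ → tiizeegoeb.
Rule 3 (final devoicing): /b/ is a voiced stop in word-final position, so it devoices to [p]. /tiizeegoeb/ → tiizeegoep.

tiizeegoep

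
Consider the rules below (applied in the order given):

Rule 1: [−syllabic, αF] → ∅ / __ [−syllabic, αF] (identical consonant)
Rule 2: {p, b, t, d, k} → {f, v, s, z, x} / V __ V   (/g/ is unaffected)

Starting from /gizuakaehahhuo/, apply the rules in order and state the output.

gizuaxaehahuo

Rule 1 (degemination): /hh/ is a geminate; the first /h/ deletes. /gizuakaehahhuo/ → gizuakaehahuo.
Rule 2 (intervocalic spirantization): /k/ is a stop between vowels /a/ and /a/, so it spirantizes to the fricative [x]. /gizuakaehahuo/ → gizuaxaehahuo.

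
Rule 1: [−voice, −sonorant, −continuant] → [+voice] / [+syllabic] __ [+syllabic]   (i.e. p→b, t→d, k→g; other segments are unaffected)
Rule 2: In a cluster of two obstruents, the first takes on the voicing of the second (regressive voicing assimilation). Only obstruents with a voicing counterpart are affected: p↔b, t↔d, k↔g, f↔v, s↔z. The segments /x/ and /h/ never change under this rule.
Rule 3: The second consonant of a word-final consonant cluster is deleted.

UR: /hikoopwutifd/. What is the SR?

higoopwudiv

Rule 1 (intervocalic voicing): /k/ is a voiceless stop between vowels /i/ and /o/, so it voices to [g]. /t/ is a voiceless stop between vowels /u/ and /i/, so it voices to [d]. /hikoopwutifd/ → higoopwudifd.
Rule 2 (regressive voicing assimilation): /f/ precedes the voiced obstruent /d/, so it voices to [v] by assimilation. /higoopwudifd/ → higoopwudivd.
Rule 3 (final cluster simplification): /d/ is the second consonant of a word-final cluster /vd/, so it deletes. /higoopwudivd/ → higoopwudiv.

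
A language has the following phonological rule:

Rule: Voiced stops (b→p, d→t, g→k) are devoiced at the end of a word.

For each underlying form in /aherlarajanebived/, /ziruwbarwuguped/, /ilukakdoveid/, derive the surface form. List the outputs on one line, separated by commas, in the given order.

aherlarajanebivet, ziruwbarwugupet, ilukakdoveit

/aherlarajanebived/: /d/ is a voiced stop in word-final position, so it devoices to [t]. → [aherlarajanebivet].
/ziruwbarwuguped/: /d/ is a voiced stop in word-final position, so it devoices to [t]. → [ziruwbarwugupet].
/ilukakdoveid/: /d/ is a voiced stop in word-final position, so it devoices to [t]. → [ilukakdoveit].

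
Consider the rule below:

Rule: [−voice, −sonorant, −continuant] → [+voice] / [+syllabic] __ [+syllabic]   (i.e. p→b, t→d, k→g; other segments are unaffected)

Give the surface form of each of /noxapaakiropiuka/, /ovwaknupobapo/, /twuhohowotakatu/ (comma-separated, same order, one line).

/noxapaakiropiuka/: /p/ is a voiceless stop between vowels /a/ and /a/, so it voices to [b]. /k/ is a voiceless stop between vowels /a/ and /i/, so it voices to [g]. /p/ is a voiceless stop between vowels /o/ and /i/, so it voices to [b]. /k/ is a voiceless stop between vowels /u/ and /a/, so it voices to [g]. → [noxabaagirobiuga].
/ovwaknupobapo/: /p/ is a voiceless stop between vowels /u/ and /o/, so it voices to [b]. /p/ is a voiceless stop between vowels /a/ and /o/, so it voices to [b]. → [ovwaknubobabo].
/twuhohowotakatu/: /t/ is a voiceless stop between vowels /o/ and /a/, so it voices to [d]. /k/ is a voiceless stop between vowels /a/ and /a/, so it voices to [g]. /t/ is a voiceless stop between vowels /a/ and /u/, so it voices to [d]. → [twuhohowodagadu].

noxabaagirobiuga, ovwaknubobabo, twuhohowodagadu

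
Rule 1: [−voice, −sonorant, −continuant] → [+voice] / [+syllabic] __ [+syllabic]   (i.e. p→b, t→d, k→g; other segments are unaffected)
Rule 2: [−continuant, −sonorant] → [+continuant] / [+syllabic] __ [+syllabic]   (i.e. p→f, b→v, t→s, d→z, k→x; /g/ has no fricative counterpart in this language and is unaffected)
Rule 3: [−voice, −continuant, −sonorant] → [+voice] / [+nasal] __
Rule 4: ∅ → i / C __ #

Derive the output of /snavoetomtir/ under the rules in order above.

Rule 1 (intervocalic voicing): /t/ is a voiceless stop between vowels /e/ and /o/, so it voices to [d]. /snavoetomtir/ → snavoedomtir.
Rule 2 (intervocalic spirantization): /d/ is a stop between vowels /e/ and /o/, so it spirantizes to the fricative [z]. /snavoedomtir/ → snavoezomtir.
Rule 3 (post-nasal voicing): /t/ is a voiceless stop immediately after the nasal /m/, so it voices to [d]. /snavoezomtir/ → snavoezomdir.
Rule 4 (final i-epenthesis): the form ends in the consonant /r/, so [i] is inserted word-finally. /snavoezomdir/ → snavoezomdiri.

snavoezomdiri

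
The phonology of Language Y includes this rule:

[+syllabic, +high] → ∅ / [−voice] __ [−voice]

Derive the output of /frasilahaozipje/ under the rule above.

No segment of /frasilahaozipje/ meets the structural description of the rule, so the form surfaces unchanged.

frasilahaozipje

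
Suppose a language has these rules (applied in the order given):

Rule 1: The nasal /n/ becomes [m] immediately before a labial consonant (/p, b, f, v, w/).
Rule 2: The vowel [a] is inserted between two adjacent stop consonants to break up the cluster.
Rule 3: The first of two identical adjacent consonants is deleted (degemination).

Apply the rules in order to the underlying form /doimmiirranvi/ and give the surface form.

doimiiramvi

Rule 1 (nasal place assimilation): /n/ precedes the labial consonant /v/, so it assimilates in place to [m]. /doimmiirranvi/ → doimmiirramvi.
Rule 2 (stop-cluster a-epenthesis): no segment meets the environment; /doimmiirramvi/ is unchanged.
Rule 3 (degemination): /mm/ is a geminate; the first /m/ deletes. /rr/ is a geminate; the first /r/ deletes. /doimmiirramvi/ → doimiiramvi.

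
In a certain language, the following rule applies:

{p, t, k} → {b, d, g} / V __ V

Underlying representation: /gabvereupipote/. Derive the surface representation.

/p/ is a voiceless stop between vowels /u/ and /i/, so it voices to [b].
/p/ is a voiceless stop between vowels /i/ and /o/, so it voices to [b].
/t/ is a voiceless stop between vowels /o/ and /e/, so it voices to [d].
Surface form: [gabvereubibode].

gabvereubibode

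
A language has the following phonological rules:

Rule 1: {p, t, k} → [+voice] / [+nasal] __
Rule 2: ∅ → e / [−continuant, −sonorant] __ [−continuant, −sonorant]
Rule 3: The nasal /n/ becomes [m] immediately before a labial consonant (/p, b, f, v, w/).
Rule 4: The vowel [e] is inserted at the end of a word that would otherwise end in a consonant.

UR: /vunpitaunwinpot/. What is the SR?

Rule 1 (post-nasal voicing): /p/ is a voiceless stop immediately after the nasal /n/, so it voices to [b]. /p/ is a voiceless stop immediately after the nasal /n/, so it voices to [b]. /vunpitaunwinpot/ → vunbitaunwinbot.
Rule 2 (stop-cluster e-epenthesis): no segment meets the environment; /vunbitaunwinbot/ is unchanged.
Rule 3 (nasal place assimilation): /n/ precedes the labial consonant /b/, so it assimilates in place to [m]. /n/ precedes the labial consonant /w/, so it assimilates in place to [m]. /n/ precedes the labial consonant /b/, so it assimilates in place to [m]. /vunbitaunwinbot/ → vumbitaumwimbot.
Rule 4 (final e-epenthesis): the form ends in the consonant /t/, so [e] is inserted word-finally. /vumbitaumwimbot/ → vumbitaumwimbote.

vumbitaumwimbote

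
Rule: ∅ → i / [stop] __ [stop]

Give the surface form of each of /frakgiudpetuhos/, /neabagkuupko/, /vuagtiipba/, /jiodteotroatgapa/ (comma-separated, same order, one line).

/frakgiudpetuhos/: /k/ and /g/ form a stop–stop cluster, so [i] is inserted between them. /d/ and /p/ form a stop–stop cluster, so [i] is inserted between them. → [frakigiudipetuhos].
/neabagkuupko/: /g/ and /k/ form a stop–stop cluster, so [i] is inserted between them. /p/ and /k/ form a stop–stop cluster, so [i] is inserted between them. → [neabagikuupiko].
/vuagtiipba/: /g/ and /t/ form a stop–stop cluster, so [i] is inserted between them. /p/ and /b/ form a stop–stop cluster, so [i] is inserted between them. → [vuagitiipiba].
/jiodteotroatgapa/: /d/ and /t/ form a stop–stop cluster, so [i] is inserted between them. /t/ and /g/ form a stop–stop cluster, so [i] is inserted between them. → [jioditeotroatigapa].

frakigiudipetuhos, neabagikuupiko, vuagitiipiba, jioditeotroatigapa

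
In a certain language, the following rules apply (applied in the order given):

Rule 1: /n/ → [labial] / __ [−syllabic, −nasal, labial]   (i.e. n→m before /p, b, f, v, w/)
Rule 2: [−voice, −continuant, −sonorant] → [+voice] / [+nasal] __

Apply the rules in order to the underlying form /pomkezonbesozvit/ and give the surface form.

Rule 1 (nasal place assimilation): /n/ precedes the labial consonant /b/, so it assimilates in place to [m]. /pomkezonbesozvit/ → pomkezombesozvit.
Rule 2 (post-nasal voicing): /k/ is a voiceless stop immediately after the nasal /m/, so it voices to [g]. /pomkezombesozvit/ → pomgezombesozvit.

pomgezombesozvit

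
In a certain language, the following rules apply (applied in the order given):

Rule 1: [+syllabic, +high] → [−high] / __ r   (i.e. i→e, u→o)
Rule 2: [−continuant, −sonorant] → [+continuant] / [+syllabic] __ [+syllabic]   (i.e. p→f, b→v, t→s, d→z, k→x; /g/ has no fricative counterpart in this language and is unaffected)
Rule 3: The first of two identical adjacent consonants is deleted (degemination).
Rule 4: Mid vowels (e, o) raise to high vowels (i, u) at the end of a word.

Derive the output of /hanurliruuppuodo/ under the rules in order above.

hanorleruupuozu

Rule 1 (pre-rhotic lowering): /u/ is a high vowel immediately before /r/, so it lowers to [o]. /i/ is a high vowel immediately before /r/, so it lowers to [e]. /hanurliruuppuodo/ → hanorleruuppuodo.
Rule 2 (intervocalic spirantization): /d/ is a stop between vowels /o/ and /o/, so it spirantizes to the fricative [z]. /hanorleruuppuodo/ → hanorleruuppuozo.
Rule 3 (degemination): /pp/ is a geminate; the first /p/ deletes. /hanorleruuppuozo/ → hanorleruupuozo.
Rule 4 (final vowel raising): /o/ is a mid vowel in word-final position, so it raises to [u]. /hanorleruupuozo/ → hanorleruupuozu.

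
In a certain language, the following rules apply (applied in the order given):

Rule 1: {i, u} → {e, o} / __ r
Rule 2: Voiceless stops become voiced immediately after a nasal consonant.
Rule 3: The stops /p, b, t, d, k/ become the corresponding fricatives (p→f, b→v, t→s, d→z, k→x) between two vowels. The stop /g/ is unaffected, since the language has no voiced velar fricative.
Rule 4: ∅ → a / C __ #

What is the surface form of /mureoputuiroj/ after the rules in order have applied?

moreofusueroja

Rule 1 (pre-rhotic lowering): /u/ is a high vowel immediately before /r/, so it lowers to [o]. /i/ is a high vowel immediately before /r/, so it lowers to [e]. /mureoputuiroj/ → moreoputueroj.
Rule 2 (post-nasal voicing): no segment meets the environment; /moreoputueroj/ is unchanged.
Rule 3 (intervocalic spirantization): /p/ is a stop between vowels /o/ and /u/, so it spirantizes to the fricative [f]. /t/ is a stop between vowels /u/ and /u/, so it spirantizes to the fricative [s]. /moreoputueroj/ → moreofusueroj.
Rule 4 (final a-epenthesis): the form ends in the consonant /j/, so [a] is inserted word-finally. /moreofusueroj/ → moreofusueroja.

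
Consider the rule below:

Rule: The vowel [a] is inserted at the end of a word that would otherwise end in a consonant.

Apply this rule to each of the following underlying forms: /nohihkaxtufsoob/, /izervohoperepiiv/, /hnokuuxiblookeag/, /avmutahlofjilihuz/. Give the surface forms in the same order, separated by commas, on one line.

nohihkaxtufsooba, izervohoperepiiva, hnokuuxiblookeaga, avmutahlofjilihuza

/nohihkaxtufsoob/: the form ends in the consonant /b/, so [a] is inserted word-finally. → [nohihkaxtufsooba].
/izervohoperepiiv/: the form ends in the consonant /v/, so [a] is inserted word-finally. → [izervohoperepiiva].
/hnokuuxiblookeag/: the form ends in the consonant /g/, so [a] is inserted word-finally. → [hnokuuxiblookeaga].
/avmutahlofjilihuz/: the form ends in the consonant /z/, so [a] is inserted word-finally. → [avmutahlofjilihuza].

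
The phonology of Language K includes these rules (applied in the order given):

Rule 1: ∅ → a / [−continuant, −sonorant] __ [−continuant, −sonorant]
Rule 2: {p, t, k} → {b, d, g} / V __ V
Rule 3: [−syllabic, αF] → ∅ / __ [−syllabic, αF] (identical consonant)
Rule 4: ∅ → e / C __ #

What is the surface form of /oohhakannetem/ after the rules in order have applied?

Rule 1 (stop-cluster a-epenthesis): no segment meets the environment; /oohhakannetem/ is unchanged.
Rule 2 (intervocalic voicing): /k/ is a voiceless stop between vowels /a/ and /a/, so it voices to [g]. /t/ is a voiceless stop between vowels /e/ and /e/, so it voices to [d]. /oohhakannetem/ → oohhagannedem.
Rule 3 (degemination): /hh/ is a geminate; the first /h/ deletes. /nn/ is a geminate; the first /n/ deletes. /oohhagannedem/ → oohaganedem.
Rule 4 (final e-epenthesis): the form ends in the consonant /m/, so [e] is inserted word-finally. /oohaganedem/ → oohaganedeme.

oohaganedeme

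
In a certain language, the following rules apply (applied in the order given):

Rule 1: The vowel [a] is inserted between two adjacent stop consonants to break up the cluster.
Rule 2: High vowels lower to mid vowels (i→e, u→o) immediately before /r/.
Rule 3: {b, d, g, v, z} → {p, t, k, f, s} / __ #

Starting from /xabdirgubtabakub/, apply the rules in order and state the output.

Rule 1 (stop-cluster a-epenthesis): /b/ and /d/ form a stop–stop cluster, so [a] is inserted between them. /b/ and /t/ form a stop–stop cluster, so [a] is inserted between them. /xabdirgubtabakub/ → xabadirgubatabakub.
Rule 2 (pre-rhotic lowering): /i/ is a high vowel immediately before /r/, so it lowers to [e]. /xabadirgubatabakub/ → xabadergubatabakub.
Rule 3 (final devoicing): /b/ is a voiced obstruent in word-final position, so it devoices to [p]. /xabadergubatabakub/ → xabadergubatabakup.

xabadergubatabakup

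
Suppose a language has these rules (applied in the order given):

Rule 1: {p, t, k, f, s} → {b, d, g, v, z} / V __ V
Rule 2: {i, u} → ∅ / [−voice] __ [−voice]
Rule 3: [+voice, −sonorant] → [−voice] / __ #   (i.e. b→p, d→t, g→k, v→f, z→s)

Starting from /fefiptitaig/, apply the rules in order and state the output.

Rule 1 (intervocalic voicing): /f/ is a voiceless obstruent between vowels /e/ and /i/, so it voices to [v]. /t/ is a voiceless obstruent between vowels /i/ and /a/, so it voices to [d]. /fefiptitaig/ → feviptidaig.
Rule 2 (high vowel syncope): no segment meets the environment; /feviptidaig/ is unchanged.
Rule 3 (final devoicing): /g/ is a voiced obstruent in word-final position, so it devoices to [k]. /feviptidaig/ → feviptidaik.

feviptidaik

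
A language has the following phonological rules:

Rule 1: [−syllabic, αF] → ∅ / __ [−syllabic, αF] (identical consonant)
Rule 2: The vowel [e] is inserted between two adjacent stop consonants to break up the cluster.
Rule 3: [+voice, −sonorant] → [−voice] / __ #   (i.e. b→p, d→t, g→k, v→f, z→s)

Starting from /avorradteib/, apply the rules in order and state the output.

avoradeteip

Rule 1 (degemination): /rr/ is a geminate; the first /r/ deletes. /avorradteib/ → avoradteib.
Rule 2 (stop-cluster e-epenthesis): /d/ and /t/ form a stop–stop cluster, so [e] is inserted between them. /avoradteib/ → avoradeteib.
Rule 3 (final devoicing): /b/ is a voiced obstruent in word-final position, so it devoices to [p]. /avoradeteib/ → avoradeteip.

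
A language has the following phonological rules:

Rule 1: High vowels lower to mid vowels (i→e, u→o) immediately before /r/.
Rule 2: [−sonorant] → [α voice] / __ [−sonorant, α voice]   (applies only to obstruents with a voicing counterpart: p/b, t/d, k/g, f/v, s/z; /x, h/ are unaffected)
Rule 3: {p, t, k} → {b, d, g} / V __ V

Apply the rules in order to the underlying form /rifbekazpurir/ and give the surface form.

Rule 1 (pre-rhotic lowering): /u/ is a high vowel immediately before /r/, so it lowers to [o]. /i/ is a high vowel immediately before /r/, so it lowers to [e]. /rifbekazpurir/ → rifbekazporer.
Rule 2 (regressive voicing assimilation): /f/ precedes the voiced obstruent /b/, so it voices to [v] by assimilation. /z/ precedes the voiceless obstruent /p/, so it devoices to [s] by assimilation. /rifbekazporer/ → rivbekasporer.
Rule 3 (intervocalic voicing): /k/ is a voiceless stop between vowels /e/ and /a/, so it voices to [g]. /rivbekasporer/ → rivbegasporer.

rivbegasporer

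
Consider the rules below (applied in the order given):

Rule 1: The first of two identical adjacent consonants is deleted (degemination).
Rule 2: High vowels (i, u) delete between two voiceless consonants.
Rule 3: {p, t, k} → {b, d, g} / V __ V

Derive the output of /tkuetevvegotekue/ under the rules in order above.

Rule 1 (degemination): /vv/ is a geminate; the first /v/ deletes. /tkuetevvegotekue/ → tkuetevegotekue.
Rule 2 (high vowel syncope): no segment meets the environment; /tkuetevegotekue/ is unchanged.
Rule 3 (intervocalic voicing): /t/ is a voiceless stop between vowels /e/ and /e/, so it voices to [d]. /t/ is a voiceless stop between vowels /o/ and /e/, so it voices to [d]. /k/ is a voiceless stop between vowels /e/ and /u/, so it voices to [g]. /tkuetevegotekue/ → tkuedevegodegue.

tkuedevegodegue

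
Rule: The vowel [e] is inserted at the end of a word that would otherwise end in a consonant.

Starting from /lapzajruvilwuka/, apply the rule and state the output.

lapzajruvilwuka

No segment of /lapzajruvilwuka/ meets the structural description of the rule, so the form surfaces unchanged.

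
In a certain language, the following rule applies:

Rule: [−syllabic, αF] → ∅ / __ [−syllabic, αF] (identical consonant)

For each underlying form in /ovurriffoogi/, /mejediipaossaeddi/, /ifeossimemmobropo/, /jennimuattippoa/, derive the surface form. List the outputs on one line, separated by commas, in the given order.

/ovurriffoogi/: /rr/ is a geminate; the first /r/ deletes. /ff/ is a geminate; the first /f/ deletes. → [ovurifoogi].
/mejediipaossaeddi/: /ss/ is a geminate; the first /s/ deletes. /dd/ is a geminate; the first /d/ deletes. → [mejediipaosaedi].
/ifeossimemmobropo/: /ss/ is a geminate; the first /s/ deletes. /mm/ is a geminate; the first /m/ deletes. → [ifeosimemobropo].
/jennimuattippoa/: /nn/ is a geminate; the first /n/ deletes. /tt/ is a geminate; the first /t/ deletes. /pp/ is a geminate; the first /p/ deletes. → [jenimuatipoa].

ovurifoogi, mejediipaosaedi, ifeosimemobropo, jenimuatipoa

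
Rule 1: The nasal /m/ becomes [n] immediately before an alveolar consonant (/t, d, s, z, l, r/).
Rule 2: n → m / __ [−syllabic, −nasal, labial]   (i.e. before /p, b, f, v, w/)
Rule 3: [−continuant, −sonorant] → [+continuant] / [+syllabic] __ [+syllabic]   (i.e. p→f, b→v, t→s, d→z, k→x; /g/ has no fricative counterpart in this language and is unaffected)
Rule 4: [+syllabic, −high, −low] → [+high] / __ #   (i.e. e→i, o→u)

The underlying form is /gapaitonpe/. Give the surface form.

gafaisompi

Rule 1 (nasal place assimilation): no segment meets the environment; /gapaitonpe/ is unchanged.
Rule 2 (nasal place assimilation): /n/ precedes the labial consonant /p/, so it assimilates in place to [m]. /gapaitonpe/ → gapaitompe.
Rule 3 (intervocalic spirantization): /p/ is a stop between vowels /a/ and /a/, so it spirantizes to the fricative [f]. /t/ is a stop between vowels /i/ and /o/, so it spirantizes to the fricative [s]. /gapaitompe/ → gafaisompe.
Rule 4 (final vowel raising): /e/ is a mid vowel in word-final position, so it raises to [i]. /gafaisompe/ → gafaisompi.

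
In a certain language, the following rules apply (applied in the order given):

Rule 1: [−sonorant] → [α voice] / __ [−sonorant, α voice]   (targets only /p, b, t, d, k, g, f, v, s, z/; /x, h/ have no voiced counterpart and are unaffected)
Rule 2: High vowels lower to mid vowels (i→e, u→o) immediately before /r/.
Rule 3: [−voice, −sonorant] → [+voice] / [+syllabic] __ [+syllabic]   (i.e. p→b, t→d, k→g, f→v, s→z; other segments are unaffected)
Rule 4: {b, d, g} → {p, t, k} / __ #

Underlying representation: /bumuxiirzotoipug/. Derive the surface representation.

bumuxierzodoibuk

Rule 1 (regressive voicing assimilation): no segment meets the environment; /bumuxiirzotoipug/ is unchanged.
Rule 2 (pre-rhotic lowering): /i/ is a high vowel immediately before /r/, so it lowers to [e]. /bumuxiirzotoipug/ → bumuxierzotoipug.
Rule 3 (intervocalic voicing): /t/ is a voiceless obstruent between vowels /o/ and /o/, so it voices to [d]. /p/ is a voiceless obstruent between vowels /i/ and /u/, so it voices to [b]. /bumuxierzotoipug/ → bumuxierzodoibug.
Rule 4 (final devoicing): /g/ is a voiced stop in word-final position, so it devoices to [k]. /bumuxierzodoibug/ → bumuxierzodoibuk.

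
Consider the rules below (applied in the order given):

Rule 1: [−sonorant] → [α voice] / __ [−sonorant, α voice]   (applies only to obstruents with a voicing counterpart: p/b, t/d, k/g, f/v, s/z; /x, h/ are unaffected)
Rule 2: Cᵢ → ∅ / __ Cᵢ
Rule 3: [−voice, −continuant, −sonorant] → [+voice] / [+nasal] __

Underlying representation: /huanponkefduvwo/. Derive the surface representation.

Rule 1 (regressive voicing assimilation): /f/ precedes the voiced obstruent /d/, so it voices to [v] by assimilation. /huanponkefduvwo/ → huanponkevduvwo.
Rule 2 (degemination): no segment meets the environment; /huanponkevduvwo/ is unchanged.
Rule 3 (post-nasal voicing): /p/ is a voiceless stop immediately after the nasal /n/, so it voices to [b]. /k/ is a voiceless stop immediately after the nasal /n/, so it voices to [g]. /huanponkevduvwo/ → huanbongevduvwo.

huanbongevduvwo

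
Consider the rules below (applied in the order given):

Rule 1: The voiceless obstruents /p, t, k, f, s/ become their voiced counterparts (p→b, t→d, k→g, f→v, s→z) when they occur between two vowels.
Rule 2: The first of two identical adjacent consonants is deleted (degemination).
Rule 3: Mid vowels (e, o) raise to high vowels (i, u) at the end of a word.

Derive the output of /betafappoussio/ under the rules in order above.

Rule 1 (intervocalic voicing): /t/ is a voiceless obstruent between vowels /e/ and /a/, so it voices to [d]. /f/ is a voiceless obstruent between vowels /a/ and /a/, so it voices to [v]. /betafappoussio/ → bedavappoussio.
Rule 2 (degemination): /pp/ is a geminate; the first /p/ deletes. /ss/ is a geminate; the first /s/ deletes. /bedavappoussio/ → bedavapousio.
Rule 3 (final vowel raising): /o/ is a mid vowel in word-final position, so it raises to [u]. /bedavapousio/ → bedavapousiu.

bedavapousiu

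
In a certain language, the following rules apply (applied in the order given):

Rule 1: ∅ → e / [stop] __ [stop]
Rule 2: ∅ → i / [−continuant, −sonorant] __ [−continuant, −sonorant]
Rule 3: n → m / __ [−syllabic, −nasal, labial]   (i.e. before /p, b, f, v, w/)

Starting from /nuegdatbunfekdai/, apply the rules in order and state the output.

nuegedatebumfekedai

Rule 1 (stop-cluster e-epenthesis): /g/ and /d/ form a stop–stop cluster, so [e] is inserted between them. /t/ and /b/ form a stop–stop cluster, so [e] is inserted between them. /k/ and /d/ form a stop–stop cluster, so [e] is inserted between them. /nuegdatbunfekdai/ → nuegedatebunfekedai.
Rule 2 (stop-cluster i-epenthesis): no segment meets the environment; /nuegedatebunfekedai/ is unchanged.
Rule 3 (nasal place assimilation): /n/ precedes the labial consonant /f/, so it assimilates in place to [m]. /nuegedatebunfekedai/ → nuegedatebumfekedai.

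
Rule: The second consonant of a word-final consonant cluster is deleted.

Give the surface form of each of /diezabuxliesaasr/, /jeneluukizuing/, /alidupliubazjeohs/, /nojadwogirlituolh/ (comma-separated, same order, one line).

diezabuxliesaas, jeneluukizuin, alidupliubazjeoh, nojadwogirlituol

/diezabuxliesaasr/: /r/ is the second consonant of a word-final cluster /sr/, so it deletes. → [diezabuxliesaas].
/jeneluukizuing/: /g/ is the second consonant of a word-final cluster /ng/, so it deletes. → [jeneluukizuin].
/alidupliubazjeohs/: /s/ is the second consonant of a word-final cluster /hs/, so it deletes. → [alidupliubazjeoh].
/nojadwogirlituolh/: /h/ is the second consonant of a word-final cluster /lh/, so it deletes. → [nojadwogirlituol].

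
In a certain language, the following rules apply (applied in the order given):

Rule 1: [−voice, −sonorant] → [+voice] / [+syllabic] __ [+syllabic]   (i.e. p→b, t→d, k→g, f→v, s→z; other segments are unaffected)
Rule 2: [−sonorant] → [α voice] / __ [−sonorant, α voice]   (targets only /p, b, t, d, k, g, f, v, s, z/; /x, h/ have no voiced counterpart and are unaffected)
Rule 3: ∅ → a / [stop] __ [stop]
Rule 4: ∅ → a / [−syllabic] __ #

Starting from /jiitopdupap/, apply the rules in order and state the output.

jiidobadubapa

Rule 1 (intervocalic voicing): /t/ is a voiceless obstruent between vowels /i/ and /o/, so it voices to [d]. /p/ is a voiceless obstruent between vowels /u/ and /a/, so it voices to [b]. /jiitopdupap/ → jiidopdubap.
Rule 2 (regressive voicing assimilation): /p/ precedes the voiced obstruent /d/, so it voices to [b] by assimilation. /jiidopdubap/ → jiidobdubap.
Rule 3 (stop-cluster a-epenthesis): /b/ and /d/ form a stop–stop cluster, so [a] is inserted between them. /jiidobdubap/ → jiidobadubap.
Rule 4 (final a-epenthesis): the form ends in the consonant /p/, so [a] is inserted word-finally. /jiidobadubap/ → jiidobadubapa.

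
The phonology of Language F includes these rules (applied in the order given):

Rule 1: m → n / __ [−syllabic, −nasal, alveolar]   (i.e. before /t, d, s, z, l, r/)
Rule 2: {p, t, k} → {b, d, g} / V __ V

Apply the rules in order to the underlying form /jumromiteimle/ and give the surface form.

Rule 1 (nasal place assimilation): /m/ precedes the alveolar consonant /r/, so it assimilates in place to [n]. /m/ precedes the alveolar consonant /l/, so it assimilates in place to [n]. /jumromiteimle/ → junromiteinle.
Rule 2 (intervocalic voicing): /t/ is a voiceless stop between vowels /i/ and /e/, so it voices to [d]. /junromiteinle/ → junromideinle.

junromideinle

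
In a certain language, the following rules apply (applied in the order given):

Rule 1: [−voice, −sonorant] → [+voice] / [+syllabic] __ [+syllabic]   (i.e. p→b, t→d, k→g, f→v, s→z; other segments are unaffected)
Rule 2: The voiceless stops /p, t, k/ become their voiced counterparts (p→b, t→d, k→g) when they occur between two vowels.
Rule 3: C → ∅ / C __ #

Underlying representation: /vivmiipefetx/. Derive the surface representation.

Rule 1 (intervocalic voicing): /p/ is a voiceless obstruent between vowels /i/ and /e/, so it voices to [b]. /f/ is a voiceless obstruent between vowels /e/ and /e/, so it voices to [v]. /vivmiipefetx/ → vivmiibevetx.
Rule 2 (intervocalic voicing): no segment meets the environment; /vivmiibevetx/ is unchanged.
Rule 3 (final cluster simplification): /x/ is the second consonant of a word-final cluster /tx/, so it deletes. /vivmiibevetx/ → vivmiibevet.

vivmiibevet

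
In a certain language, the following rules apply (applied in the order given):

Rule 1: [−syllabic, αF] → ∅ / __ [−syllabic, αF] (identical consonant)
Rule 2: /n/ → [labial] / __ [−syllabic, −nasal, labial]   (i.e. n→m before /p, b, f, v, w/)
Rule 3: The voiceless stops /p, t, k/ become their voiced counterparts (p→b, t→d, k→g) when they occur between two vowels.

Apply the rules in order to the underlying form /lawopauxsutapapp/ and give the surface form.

lawobauxsudabap

Rule 1 (degemination): /pp/ is a geminate; the first /p/ deletes. /lawopauxsutapapp/ → lawopauxsutapap.
Rule 2 (nasal place assimilation): no segment meets the environment; /lawopauxsutapap/ is unchanged.
Rule 3 (intervocalic voicing): /p/ is a voiceless stop between vowels /o/ and /a/, so it voices to [b]. /t/ is a voiceless stop between vowels /u/ and /a/, so it voices to [d]. /p/ is a voiceless stop between vowels /a/ and /a/, so it voices to [b]. /lawopauxsutapap/ → lawobauxsudabap.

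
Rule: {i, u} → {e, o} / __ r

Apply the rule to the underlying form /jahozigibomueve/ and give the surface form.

jahozigibomueve

No segment of /jahozigibomueve/ meets the structural description of the rule, so the form surfaces unchanged.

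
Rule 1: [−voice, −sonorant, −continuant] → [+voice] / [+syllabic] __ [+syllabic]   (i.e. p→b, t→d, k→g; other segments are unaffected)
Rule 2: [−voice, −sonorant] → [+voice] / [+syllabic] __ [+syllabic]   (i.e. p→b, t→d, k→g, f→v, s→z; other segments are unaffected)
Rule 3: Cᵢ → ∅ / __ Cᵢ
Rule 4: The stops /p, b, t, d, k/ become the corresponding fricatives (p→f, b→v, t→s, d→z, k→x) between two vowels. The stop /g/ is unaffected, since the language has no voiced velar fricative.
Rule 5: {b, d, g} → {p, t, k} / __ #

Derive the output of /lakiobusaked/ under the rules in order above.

Rule 1 (intervocalic voicing): /k/ is a voiceless stop between vowels /a/ and /i/, so it voices to [g]. /k/ is a voiceless stop between vowels /a/ and /e/, so it voices to [g]. /lakiobusaked/ → lagiobusaged.
Rule 2 (intervocalic voicing): /s/ is a voiceless obstruent between vowels /u/ and /a/, so it voices to [z]. /lagiobusaged/ → lagiobuzaged.
Rule 3 (degemination): no segment meets the environment; /lagiobuzaged/ is unchanged.
Rule 4 (intervocalic spirantization): /b/ is a stop between vowels /o/ and /u/, so it spirantizes to the fricative [v]. /lagiobuzaged/ → lagiovuzaged.
Rule 5 (final devoicing): /d/ is a voiced stop in word-final position, so it devoices to [t]. /lagiovuzaged/ → lagiovuzaget.

lagiovuzaget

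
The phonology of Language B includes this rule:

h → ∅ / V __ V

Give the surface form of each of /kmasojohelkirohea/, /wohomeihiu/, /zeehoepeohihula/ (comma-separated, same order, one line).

kmasojoelkiroea, woomeiiu, zeeoepeoiula

/kmasojohelkirohea/: /h/ occurs between vowels /o/ and /e/, so it deletes. /h/ occurs between vowels /o/ and /e/, so it deletes. → [kmasojoelkiroea].
/wohomeihiu/: /h/ occurs between vowels /o/ and /o/, so it deletes. /h/ occurs between vowels /i/ and /i/, so it deletes. → [woomeiiu].
/zeehoepeohihula/: /h/ occurs between vowels /e/ and /o/, so it deletes. /h/ occurs between vowels /o/ and /i/, so it deletes. /h/ occurs between vowels /i/ and /u/, so it deletes. → [zeeoepeoiula].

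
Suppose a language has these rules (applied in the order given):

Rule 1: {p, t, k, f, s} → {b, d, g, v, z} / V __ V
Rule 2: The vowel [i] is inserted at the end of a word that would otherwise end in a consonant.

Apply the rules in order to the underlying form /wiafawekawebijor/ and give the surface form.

Rule 1 (intervocalic voicing): /f/ is a voiceless obstruent between vowels /a/ and /a/, so it voices to [v]. /k/ is a voiceless obstruent between vowels /e/ and /a/, so it voices to [g]. /wiafawekawebijor/ → wiavawegawebijor.
Rule 2 (final i-epenthesis): the form ends in the consonant /r/, so [i] is inserted word-finally. /wiavawegawebijor/ → wiavawegawebijori.

wiavawegawebijori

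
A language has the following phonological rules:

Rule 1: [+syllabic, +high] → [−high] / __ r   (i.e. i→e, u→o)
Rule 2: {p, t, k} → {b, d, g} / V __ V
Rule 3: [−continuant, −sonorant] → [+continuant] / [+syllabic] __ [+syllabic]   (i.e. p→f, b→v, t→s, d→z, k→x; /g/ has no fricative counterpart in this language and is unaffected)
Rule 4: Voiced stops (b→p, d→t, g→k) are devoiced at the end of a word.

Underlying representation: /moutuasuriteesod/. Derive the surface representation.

Rule 1 (pre-rhotic lowering): /u/ is a high vowel immediately before /r/, so it lowers to [o]. /moutuasuriteesod/ → moutuasoriteesod.
Rule 2 (intervocalic voicing): /t/ is a voiceless stop between vowels /u/ and /u/, so it voices to [d]. /t/ is a voiceless stop between vowels /i/ and /e/, so it voices to [d]. /moutuasoriteesod/ → mouduasorideesod.
Rule 3 (intervocalic spirantization): /d/ is a stop between vowels /u/ and /u/, so it spirantizes to the fricative [z]. /d/ is a stop between vowels /i/ and /e/, so it spirantizes to the fricative [z]. /mouduasorideesod/ → mouzuasorizeesod.
Rule 4 (final devoicing): /d/ is a voiced stop in word-final position, so it devoices to [t]. /mouzuasorizeesod/ → mouzuasorizeesot.

mouzuasorizeesot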